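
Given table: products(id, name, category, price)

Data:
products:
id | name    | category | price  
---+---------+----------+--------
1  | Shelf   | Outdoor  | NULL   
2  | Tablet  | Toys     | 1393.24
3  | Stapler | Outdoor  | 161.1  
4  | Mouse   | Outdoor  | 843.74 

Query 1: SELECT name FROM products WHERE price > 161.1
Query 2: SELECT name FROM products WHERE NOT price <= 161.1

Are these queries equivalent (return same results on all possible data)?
Yes, equivalent

Both queries return: [('Mouse',), ('Tablet',)]

Reason: Both filter price > 161.1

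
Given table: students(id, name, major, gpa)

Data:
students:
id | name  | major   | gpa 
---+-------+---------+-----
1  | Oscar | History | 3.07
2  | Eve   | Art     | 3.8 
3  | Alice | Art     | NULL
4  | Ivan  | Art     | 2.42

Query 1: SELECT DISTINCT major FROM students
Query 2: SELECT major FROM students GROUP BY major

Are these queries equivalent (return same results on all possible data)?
Yes, equivalent

Both queries return: [('Art',), ('History',)]

Reason: Both get unique majors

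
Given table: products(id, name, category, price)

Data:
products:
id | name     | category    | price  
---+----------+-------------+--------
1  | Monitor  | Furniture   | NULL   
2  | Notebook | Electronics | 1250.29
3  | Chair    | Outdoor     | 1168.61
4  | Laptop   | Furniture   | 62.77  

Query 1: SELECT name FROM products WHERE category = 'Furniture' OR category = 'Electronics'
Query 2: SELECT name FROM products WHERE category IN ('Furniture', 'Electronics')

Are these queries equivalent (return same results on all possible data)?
Yes, equivalent

Both queries return: [('Laptop',), ('Monitor',), ('Notebook',)]

Reason: OR vs IN are equivalent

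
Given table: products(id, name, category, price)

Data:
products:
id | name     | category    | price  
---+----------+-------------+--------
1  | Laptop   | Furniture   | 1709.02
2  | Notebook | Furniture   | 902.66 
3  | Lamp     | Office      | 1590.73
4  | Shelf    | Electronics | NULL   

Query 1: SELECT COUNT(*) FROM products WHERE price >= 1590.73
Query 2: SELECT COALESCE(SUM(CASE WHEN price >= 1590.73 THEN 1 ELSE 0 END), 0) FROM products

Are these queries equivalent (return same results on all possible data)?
Yes, equivalent

Both queries return: [(2,)]

Reason: COUNT with WHERE vs conditional SUM (COALESCE handles empty-table NULL)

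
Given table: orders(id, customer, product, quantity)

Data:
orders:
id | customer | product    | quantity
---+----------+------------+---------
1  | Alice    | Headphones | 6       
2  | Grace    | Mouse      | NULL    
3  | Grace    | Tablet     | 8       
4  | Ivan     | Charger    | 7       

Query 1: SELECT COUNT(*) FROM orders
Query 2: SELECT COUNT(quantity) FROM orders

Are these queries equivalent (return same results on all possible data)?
No, not equivalent

Query 1 returns: [(4,)]
Query 2 returns: [(3,)]

Reason: COUNT(*) includes NULLs, COUNT(column) excludes them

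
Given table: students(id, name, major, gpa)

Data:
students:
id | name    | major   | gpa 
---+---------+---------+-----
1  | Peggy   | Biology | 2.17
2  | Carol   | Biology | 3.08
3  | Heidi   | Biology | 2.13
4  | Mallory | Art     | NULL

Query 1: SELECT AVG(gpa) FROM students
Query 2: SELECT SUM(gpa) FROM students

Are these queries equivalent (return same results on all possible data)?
No, not equivalent

Query 1 returns: [(2.46,)]
Query 2 returns: [(7.38,)]

Reason: AVG vs SUM give different aggregate values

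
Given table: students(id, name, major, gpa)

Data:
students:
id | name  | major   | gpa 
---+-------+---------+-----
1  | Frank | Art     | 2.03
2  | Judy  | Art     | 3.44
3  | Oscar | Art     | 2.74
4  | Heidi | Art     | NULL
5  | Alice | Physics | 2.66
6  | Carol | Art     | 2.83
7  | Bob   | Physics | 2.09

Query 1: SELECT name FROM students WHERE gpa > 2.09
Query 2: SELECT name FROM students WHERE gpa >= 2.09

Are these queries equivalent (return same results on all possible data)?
No, not equivalent

Query 1 returns: [('Judy',), ('Oscar',), ('Alice',), ('Carol',)]
Query 2 returns: [('Judy',), ('Oscar',), ('Alice',), ('Carol',), ('Bob',)]

Reason: > vs >= gives different results when gpa = 2.09 exists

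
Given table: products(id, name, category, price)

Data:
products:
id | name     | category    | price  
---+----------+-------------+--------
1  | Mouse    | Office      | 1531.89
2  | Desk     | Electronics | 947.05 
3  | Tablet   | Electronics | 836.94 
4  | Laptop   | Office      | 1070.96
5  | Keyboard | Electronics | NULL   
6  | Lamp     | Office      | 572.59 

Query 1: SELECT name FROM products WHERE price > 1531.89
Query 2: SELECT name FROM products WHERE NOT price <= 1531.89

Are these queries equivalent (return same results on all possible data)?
Yes, equivalent

Both queries return: []

Reason: Both filter price > 1531.89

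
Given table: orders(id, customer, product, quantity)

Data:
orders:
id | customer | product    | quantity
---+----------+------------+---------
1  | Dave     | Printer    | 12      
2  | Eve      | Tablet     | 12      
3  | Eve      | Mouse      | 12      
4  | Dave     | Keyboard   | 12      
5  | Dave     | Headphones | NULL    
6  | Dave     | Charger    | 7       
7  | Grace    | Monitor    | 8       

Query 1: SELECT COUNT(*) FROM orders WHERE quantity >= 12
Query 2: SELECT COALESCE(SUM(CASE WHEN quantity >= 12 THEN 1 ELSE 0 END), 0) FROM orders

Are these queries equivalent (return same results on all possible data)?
Yes, equivalent

Both queries return: [(4,)]

Reason: COUNT with WHERE vs conditional SUM (COALESCE handles empty-table NULL)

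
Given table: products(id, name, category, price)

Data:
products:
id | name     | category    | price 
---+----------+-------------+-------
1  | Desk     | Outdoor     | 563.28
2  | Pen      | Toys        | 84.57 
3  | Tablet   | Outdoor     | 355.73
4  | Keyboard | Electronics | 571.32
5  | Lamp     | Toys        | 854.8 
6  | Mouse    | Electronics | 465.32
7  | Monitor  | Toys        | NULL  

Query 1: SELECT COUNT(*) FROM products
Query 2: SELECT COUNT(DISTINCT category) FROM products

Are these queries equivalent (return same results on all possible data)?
No, not equivalent

Query 1 returns: [(7,)]
Query 2 returns: [(3,)]

Reason: COUNT(*) counts rows, COUNT(DISTINCT category) counts unique categorys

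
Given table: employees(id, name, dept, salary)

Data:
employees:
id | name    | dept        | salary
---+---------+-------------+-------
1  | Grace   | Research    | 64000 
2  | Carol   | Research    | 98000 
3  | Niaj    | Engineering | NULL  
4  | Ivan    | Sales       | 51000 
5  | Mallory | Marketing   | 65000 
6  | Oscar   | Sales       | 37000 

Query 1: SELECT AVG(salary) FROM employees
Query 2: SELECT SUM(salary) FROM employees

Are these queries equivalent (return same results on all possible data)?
No, not equivalent

Query 1 returns: [(63000.0,)]
Query 2 returns: [(315000,)]

Reason: AVG vs SUM give different aggregate values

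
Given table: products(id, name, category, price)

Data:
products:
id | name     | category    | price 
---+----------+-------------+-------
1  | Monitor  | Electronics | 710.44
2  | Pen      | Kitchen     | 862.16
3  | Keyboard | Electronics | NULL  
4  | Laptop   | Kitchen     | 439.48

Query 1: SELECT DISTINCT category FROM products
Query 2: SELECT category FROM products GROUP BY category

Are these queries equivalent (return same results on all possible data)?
Yes, equivalent

Both queries return: [('Electronics',), ('Kitchen',)]

Reason: Both get unique categorys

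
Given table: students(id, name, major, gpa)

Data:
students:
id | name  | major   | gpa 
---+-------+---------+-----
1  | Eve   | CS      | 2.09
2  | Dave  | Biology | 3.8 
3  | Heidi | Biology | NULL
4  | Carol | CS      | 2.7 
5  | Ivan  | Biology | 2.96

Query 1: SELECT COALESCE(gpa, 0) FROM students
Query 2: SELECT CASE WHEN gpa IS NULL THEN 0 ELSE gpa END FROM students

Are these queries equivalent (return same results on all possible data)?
Yes, equivalent

Both queries return: [(0,), (2.09,), (2.7,), (2.96,), (3.8,)]

Reason: COALESCE vs CASE for NULL handling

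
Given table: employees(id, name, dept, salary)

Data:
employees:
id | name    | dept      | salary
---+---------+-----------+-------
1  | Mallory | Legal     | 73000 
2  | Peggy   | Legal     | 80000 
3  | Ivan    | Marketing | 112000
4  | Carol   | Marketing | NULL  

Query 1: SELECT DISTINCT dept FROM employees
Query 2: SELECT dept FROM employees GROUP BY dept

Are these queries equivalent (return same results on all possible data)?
Yes, equivalent

Both queries return: [('Legal',), ('Marketing',)]

Reason: Both get unique depts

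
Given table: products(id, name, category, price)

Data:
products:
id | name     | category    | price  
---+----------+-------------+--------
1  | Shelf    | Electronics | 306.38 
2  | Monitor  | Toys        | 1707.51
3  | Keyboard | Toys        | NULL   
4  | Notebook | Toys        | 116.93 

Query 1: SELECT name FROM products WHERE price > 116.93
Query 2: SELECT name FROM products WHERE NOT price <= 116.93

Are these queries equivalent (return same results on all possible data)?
Yes, equivalent

Both queries return: [('Monitor',), ('Shelf',)]

Reason: Both filter price > 116.93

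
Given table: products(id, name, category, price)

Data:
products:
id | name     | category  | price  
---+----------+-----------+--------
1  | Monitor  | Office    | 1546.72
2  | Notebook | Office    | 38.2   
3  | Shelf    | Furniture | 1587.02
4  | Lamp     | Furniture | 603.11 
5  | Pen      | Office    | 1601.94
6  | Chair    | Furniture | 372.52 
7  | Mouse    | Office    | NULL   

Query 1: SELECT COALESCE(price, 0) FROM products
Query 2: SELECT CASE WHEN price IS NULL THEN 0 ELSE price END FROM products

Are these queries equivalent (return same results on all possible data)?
Yes, equivalent

Both queries return: [(0,), (38.2,), (372.52,), (603.11,), (1546.72,), (1587.02,), (1601.94,)]

Reason: COALESCE vs CASE for NULL handling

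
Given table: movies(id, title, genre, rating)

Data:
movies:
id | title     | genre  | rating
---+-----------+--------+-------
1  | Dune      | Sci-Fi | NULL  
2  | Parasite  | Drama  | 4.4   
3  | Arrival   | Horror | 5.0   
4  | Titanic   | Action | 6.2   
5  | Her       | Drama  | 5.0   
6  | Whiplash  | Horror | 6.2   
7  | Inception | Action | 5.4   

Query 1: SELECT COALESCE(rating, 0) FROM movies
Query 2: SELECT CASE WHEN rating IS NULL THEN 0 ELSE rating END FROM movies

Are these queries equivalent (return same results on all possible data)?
Yes, equivalent

Both queries return: [(0,), (4.4,), (5.0,), (5.0,), (5.4,), (6.2,), (6.2,)]

Reason: COALESCE vs CASE for NULL handling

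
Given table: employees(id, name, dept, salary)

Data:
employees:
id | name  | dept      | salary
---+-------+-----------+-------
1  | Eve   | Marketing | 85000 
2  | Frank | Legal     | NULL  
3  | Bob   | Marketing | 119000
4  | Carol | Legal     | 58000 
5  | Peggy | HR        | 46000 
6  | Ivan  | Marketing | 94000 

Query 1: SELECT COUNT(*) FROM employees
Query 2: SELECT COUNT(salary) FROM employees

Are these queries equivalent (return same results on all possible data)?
No, not equivalent

Query 1 returns: [(6,)]
Query 2 returns: [(5,)]

Reason: COUNT(*) includes NULLs, COUNT(column) excludes them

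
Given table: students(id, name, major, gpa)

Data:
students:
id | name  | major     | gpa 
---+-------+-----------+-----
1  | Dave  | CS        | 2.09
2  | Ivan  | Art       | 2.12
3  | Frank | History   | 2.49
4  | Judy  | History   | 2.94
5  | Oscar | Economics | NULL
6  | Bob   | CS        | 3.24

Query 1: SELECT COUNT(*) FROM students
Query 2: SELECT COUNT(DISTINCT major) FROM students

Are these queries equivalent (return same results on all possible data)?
No, not equivalent

Query 1 returns: [(6,)]
Query 2 returns: [(4,)]

Reason: COUNT(*) counts rows, COUNT(DISTINCT major) counts unique majors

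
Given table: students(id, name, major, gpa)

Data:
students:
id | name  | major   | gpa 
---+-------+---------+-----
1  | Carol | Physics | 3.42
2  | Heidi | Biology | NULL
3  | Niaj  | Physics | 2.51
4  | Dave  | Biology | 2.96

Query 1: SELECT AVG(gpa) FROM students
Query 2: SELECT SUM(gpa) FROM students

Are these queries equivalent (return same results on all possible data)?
No, not equivalent

Query 1 returns: [(2.9633333333333334,)]
Query 2 returns: [(8.89,)]

Reason: AVG vs SUM give different aggregate values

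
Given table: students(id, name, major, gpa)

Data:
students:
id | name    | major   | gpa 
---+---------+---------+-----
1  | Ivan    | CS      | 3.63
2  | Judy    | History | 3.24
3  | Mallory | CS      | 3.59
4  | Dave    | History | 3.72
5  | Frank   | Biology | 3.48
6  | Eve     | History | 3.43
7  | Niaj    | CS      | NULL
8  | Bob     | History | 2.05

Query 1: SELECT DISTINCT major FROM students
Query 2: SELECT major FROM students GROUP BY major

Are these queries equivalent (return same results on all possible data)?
Yes, equivalent

Both queries return: [('Biology',), ('CS',), ('History',)]

Reason: Both get unique majors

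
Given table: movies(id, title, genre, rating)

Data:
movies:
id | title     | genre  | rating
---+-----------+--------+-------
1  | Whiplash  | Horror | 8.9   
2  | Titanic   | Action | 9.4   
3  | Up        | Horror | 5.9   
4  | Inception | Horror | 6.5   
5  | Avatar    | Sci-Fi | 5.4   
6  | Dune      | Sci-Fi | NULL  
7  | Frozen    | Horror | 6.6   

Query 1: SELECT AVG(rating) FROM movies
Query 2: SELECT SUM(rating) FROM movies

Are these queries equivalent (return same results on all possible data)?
No, not equivalent

Query 1 returns: [(7.116666666666667,)]
Query 2 returns: [(42.7,)]

Reason: AVG vs SUM give different aggregate values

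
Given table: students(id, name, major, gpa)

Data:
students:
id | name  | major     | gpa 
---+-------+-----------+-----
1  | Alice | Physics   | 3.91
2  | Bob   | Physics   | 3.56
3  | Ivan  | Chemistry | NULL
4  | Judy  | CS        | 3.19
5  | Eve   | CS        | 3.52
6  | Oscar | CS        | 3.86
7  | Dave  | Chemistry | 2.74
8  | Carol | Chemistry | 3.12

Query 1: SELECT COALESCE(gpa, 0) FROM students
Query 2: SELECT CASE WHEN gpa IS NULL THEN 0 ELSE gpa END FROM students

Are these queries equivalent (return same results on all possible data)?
Yes, equivalent

Both queries return: [(0,), (2.74,), (3.12,), (3.19,), (3.52,), (3.56,), (3.86,), (3.91,)]

Reason: COALESCE vs CASE for NULL handling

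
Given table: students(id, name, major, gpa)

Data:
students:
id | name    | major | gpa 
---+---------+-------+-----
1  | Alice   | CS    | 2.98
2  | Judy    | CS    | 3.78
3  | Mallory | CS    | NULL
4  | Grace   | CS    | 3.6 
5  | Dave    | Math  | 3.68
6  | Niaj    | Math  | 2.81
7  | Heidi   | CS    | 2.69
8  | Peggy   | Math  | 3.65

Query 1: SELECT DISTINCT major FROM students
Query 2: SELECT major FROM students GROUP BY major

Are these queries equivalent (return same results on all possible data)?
Yes, equivalent

Both queries return: [('CS',), ('Math',)]

Reason: Both get unique majors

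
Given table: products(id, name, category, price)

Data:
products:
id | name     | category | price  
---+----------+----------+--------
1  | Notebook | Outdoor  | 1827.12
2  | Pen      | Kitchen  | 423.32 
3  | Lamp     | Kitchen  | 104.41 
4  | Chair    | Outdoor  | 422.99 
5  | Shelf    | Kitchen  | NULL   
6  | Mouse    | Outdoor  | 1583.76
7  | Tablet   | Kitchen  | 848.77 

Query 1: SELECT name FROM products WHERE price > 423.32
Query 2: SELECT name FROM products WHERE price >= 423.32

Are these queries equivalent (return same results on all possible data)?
No, not equivalent

Query 1 returns: [('Notebook',), ('Mouse',), ('Tablet',)]
Query 2 returns: [('Notebook',), ('Pen',), ('Mouse',), ('Tablet',)]

Reason: > vs >= gives different results when price = 423.32 exists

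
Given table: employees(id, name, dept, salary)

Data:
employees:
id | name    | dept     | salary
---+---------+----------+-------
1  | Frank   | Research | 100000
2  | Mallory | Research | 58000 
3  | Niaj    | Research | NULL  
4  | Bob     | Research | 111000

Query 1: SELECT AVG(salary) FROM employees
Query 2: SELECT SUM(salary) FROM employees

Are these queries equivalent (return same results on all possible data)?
No, not equivalent

Query 1 returns: [(89666.66666666667,)]
Query 2 returns: [(269000,)]

Reason: AVG vs SUM give different aggregate values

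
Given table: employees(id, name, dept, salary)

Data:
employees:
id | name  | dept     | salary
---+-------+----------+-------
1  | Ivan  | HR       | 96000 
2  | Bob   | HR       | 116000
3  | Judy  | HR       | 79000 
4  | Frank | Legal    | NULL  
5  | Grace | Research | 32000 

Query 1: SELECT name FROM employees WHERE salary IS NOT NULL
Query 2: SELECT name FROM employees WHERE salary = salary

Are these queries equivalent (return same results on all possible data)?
Yes, equivalent

Both queries return: [('Bob',), ('Grace',), ('Ivan',), ('Judy',)]

Reason: IS NOT NULL vs self-equality (both exclude NULLs)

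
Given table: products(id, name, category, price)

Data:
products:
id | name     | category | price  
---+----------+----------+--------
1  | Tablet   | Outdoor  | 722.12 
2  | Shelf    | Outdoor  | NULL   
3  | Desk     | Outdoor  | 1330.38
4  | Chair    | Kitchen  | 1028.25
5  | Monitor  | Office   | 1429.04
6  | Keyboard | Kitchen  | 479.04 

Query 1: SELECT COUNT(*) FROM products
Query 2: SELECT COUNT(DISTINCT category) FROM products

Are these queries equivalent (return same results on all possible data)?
No, not equivalent

Query 1 returns: [(6,)]
Query 2 returns: [(3,)]

Reason: COUNT(*) counts rows, COUNT(DISTINCT category) counts unique categorys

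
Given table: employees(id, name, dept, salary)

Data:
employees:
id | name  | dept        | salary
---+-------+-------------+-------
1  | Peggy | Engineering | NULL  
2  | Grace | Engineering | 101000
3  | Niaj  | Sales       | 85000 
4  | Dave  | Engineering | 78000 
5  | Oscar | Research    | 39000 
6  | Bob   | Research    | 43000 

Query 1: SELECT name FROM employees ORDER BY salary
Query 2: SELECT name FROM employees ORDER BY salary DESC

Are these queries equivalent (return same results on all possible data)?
No, not equivalent

Query 1 returns: [('Peggy',), ('Oscar',), ('Bob',), ('Dave',), ('Niaj',), ('Grace',)]
Query 2 returns: [('Grace',), ('Niaj',), ('Dave',), ('Bob',), ('Oscar',), ('Peggy',)]

Reason: ASC vs DESC gives opposite ordering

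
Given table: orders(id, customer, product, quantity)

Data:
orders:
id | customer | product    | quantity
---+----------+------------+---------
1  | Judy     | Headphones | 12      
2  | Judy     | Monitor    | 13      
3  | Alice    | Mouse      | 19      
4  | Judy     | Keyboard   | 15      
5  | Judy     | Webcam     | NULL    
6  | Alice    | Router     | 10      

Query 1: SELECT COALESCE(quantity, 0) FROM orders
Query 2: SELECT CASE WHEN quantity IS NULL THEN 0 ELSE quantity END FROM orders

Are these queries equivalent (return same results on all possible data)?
Yes, equivalent

Both queries return: [(0,), (10,), (12,), (13,), (15,), (19,)]

Reason: COALESCE vs CASE for NULL handling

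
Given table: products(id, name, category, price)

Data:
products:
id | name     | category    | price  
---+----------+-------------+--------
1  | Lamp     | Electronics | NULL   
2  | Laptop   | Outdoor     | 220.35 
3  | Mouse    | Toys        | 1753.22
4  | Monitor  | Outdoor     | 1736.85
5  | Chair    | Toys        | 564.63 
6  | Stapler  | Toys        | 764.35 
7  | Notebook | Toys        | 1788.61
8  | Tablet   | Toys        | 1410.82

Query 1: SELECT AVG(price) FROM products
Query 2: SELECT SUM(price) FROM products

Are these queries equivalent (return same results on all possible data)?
No, not equivalent

Query 1 returns: [(1176.9757142857143,)]
Query 2 returns: [(8238.83,)]

Reason: AVG vs SUM give different aggregate values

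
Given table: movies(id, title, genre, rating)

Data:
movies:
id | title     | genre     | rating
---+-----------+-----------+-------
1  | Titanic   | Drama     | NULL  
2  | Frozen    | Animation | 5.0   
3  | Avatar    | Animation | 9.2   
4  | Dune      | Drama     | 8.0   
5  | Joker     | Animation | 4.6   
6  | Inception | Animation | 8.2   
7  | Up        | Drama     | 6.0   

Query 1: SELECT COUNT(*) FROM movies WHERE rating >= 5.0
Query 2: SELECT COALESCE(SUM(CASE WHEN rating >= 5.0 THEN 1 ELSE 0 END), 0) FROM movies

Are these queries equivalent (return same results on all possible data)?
Yes, equivalent

Both queries return: [(5,)]

Reason: COUNT with WHERE vs conditional SUM (COALESCE handles empty-table NULL)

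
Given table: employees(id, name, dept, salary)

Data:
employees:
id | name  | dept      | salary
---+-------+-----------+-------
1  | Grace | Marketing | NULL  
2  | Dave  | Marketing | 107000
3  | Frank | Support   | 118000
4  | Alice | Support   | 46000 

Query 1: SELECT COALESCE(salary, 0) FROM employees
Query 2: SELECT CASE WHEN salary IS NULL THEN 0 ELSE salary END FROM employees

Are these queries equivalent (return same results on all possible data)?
Yes, equivalent

Both queries return: [(0,), (46000,), (107000,), (118000,)]

Reason: COALESCE vs CASE for NULL handling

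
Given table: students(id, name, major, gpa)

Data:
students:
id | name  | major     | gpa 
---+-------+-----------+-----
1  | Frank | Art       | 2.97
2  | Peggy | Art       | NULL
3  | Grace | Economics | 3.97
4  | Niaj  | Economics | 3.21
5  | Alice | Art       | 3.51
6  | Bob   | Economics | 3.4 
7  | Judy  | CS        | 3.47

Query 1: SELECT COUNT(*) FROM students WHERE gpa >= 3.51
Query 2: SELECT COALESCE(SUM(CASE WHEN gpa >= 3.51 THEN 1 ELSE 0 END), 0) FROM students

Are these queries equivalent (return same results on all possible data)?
Yes, equivalent

Both queries return: [(2,)]

Reason: COUNT with WHERE vs conditional SUM (COALESCE handles empty-table NULL)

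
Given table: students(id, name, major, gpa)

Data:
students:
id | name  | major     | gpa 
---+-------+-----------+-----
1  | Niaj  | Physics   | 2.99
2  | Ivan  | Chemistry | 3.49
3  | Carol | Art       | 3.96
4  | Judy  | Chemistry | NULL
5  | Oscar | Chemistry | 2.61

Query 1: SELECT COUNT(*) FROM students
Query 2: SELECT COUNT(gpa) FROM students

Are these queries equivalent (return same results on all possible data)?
No, not equivalent

Query 1 returns: [(5,)]
Query 2 returns: [(4,)]

Reason: COUNT(*) includes NULLs, COUNT(column) excludes them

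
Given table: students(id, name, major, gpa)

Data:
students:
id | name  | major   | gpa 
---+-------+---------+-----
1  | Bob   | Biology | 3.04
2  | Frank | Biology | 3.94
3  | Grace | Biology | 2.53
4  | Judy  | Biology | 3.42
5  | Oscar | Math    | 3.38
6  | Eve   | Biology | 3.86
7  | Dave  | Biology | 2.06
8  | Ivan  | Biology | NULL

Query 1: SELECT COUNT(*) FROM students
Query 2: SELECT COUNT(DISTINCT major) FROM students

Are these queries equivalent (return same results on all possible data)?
No, not equivalent

Query 1 returns: [(8,)]
Query 2 returns: [(2,)]

Reason: COUNT(*) counts rows, COUNT(DISTINCT major) counts unique majors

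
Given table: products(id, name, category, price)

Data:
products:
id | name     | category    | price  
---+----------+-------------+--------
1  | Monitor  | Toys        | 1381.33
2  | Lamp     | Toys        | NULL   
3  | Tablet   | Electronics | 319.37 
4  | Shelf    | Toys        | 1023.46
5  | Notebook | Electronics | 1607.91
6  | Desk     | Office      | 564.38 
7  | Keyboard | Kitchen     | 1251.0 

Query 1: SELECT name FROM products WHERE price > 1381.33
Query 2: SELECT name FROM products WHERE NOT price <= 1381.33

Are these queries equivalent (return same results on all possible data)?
Yes, equivalent

Both queries return: [('Notebook',)]

Reason: Both filter price > 1381.33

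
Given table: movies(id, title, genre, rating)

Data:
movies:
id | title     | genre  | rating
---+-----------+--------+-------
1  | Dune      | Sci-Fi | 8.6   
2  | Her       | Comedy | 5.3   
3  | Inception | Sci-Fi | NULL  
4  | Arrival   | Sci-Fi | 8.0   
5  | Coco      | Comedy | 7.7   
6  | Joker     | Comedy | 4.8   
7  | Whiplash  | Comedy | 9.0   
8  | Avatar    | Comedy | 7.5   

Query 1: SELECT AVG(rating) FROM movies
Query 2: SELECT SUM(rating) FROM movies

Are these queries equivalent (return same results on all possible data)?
No, not equivalent

Query 1 returns: [(7.271428571428571,)]
Query 2 returns: [(50.9,)]

Reason: AVG vs SUM give different aggregate values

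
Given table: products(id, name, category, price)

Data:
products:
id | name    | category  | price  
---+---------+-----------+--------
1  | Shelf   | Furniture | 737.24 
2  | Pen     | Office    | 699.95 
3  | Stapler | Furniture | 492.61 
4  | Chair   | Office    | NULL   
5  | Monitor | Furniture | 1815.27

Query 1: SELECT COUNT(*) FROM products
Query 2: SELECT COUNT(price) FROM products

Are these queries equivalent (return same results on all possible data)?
No, not equivalent

Query 1 returns: [(5,)]
Query 2 returns: [(4,)]

Reason: COUNT(*) includes NULLs, COUNT(column) excludes them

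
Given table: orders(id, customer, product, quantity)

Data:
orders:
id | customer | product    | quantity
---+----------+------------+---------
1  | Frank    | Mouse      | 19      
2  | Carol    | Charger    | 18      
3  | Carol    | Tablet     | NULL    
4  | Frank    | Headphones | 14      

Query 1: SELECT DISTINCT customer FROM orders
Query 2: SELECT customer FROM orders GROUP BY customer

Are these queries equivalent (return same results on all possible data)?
Yes, equivalent

Both queries return: [('Carol',), ('Frank',)]

Reason: Both get unique customers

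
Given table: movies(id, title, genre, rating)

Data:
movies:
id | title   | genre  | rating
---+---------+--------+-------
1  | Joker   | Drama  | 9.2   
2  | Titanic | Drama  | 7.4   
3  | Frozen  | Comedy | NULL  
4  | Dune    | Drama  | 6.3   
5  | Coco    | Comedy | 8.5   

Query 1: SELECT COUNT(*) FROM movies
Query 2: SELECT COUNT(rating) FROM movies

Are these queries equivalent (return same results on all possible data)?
No, not equivalent

Query 1 returns: [(5,)]
Query 2 returns: [(4,)]

Reason: COUNT(*) includes NULLs, COUNT(column) excludes them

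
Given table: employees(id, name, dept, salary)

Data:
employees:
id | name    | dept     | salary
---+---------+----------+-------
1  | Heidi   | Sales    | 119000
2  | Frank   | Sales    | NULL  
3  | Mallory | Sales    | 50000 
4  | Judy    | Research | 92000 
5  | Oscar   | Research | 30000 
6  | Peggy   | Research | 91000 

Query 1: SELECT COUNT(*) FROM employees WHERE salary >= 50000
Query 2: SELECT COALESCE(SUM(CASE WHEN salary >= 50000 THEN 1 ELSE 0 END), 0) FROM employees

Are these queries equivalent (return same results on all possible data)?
Yes, equivalent

Both queries return: [(4,)]

Reason: COUNT with WHERE vs conditional SUM (COALESCE handles empty-table NULL)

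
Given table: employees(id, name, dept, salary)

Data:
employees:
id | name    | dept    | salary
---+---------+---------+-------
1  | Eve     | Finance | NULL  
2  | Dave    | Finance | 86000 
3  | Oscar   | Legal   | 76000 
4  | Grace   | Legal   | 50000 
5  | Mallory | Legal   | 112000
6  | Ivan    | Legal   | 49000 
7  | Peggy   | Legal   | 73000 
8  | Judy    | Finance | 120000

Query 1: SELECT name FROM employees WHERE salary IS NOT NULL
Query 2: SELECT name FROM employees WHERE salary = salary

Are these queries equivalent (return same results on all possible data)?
Yes, equivalent

Both queries return: [('Dave',), ('Grace',), ('Ivan',), ('Judy',), ('Mallory',), ('Oscar',), ('Peggy',)]

Reason: IS NOT NULL vs self-equality (both exclude NULLs)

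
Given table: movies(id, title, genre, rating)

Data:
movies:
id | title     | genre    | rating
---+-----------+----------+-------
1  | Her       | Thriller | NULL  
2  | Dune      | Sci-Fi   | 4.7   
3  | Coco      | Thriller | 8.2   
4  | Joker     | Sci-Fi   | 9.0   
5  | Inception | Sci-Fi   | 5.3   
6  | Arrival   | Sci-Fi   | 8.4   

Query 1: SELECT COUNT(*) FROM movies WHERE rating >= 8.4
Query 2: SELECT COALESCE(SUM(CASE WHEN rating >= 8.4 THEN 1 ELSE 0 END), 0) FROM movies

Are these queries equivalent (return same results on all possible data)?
Yes, equivalent

Both queries return: [(2,)]

Reason: COUNT with WHERE vs conditional SUM (COALESCE handles empty-table NULL)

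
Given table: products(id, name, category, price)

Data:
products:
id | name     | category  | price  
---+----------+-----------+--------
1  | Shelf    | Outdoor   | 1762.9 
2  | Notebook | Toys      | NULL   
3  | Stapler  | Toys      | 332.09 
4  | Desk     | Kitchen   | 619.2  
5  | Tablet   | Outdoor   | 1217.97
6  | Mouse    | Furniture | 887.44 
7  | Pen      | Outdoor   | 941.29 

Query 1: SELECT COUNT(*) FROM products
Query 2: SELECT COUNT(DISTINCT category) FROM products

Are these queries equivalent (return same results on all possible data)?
No, not equivalent

Query 1 returns: [(7,)]
Query 2 returns: [(4,)]

Reason: COUNT(*) counts rows, COUNT(DISTINCT category) counts unique categorys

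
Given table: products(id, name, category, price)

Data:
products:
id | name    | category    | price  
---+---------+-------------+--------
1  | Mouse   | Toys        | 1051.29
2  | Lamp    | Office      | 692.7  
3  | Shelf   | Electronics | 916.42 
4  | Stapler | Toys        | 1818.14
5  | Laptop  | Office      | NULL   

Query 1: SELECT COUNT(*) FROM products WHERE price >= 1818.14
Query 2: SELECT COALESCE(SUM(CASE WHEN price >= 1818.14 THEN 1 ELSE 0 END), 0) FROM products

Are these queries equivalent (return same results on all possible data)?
Yes, equivalent

Both queries return: [(1,)]

Reason: COUNT with WHERE vs conditional SUM (COALESCE handles empty-table NULL)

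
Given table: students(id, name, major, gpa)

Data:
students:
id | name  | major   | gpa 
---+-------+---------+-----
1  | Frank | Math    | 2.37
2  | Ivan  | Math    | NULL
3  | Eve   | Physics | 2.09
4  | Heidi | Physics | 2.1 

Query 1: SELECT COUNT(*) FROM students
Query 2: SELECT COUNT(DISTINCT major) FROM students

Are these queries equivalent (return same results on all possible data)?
No, not equivalent

Query 1 returns: [(4,)]
Query 2 returns: [(2,)]

Reason: COUNT(*) counts rows, COUNT(DISTINCT major) counts unique majors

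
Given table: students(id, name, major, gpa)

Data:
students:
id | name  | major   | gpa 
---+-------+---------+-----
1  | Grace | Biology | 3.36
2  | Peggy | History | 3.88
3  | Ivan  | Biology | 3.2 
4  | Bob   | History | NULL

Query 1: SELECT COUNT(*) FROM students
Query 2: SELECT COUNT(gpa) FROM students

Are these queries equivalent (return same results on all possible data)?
No, not equivalent

Query 1 returns: [(4,)]
Query 2 returns: [(3,)]

Reason: COUNT(*) includes NULLs, COUNT(column) excludes them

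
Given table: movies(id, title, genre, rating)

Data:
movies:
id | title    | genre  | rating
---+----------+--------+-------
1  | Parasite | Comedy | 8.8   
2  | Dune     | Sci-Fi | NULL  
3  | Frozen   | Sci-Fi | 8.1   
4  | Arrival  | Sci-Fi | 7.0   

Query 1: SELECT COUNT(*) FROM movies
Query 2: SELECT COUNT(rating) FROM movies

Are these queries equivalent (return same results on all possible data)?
No, not equivalent

Query 1 returns: [(4,)]
Query 2 returns: [(3,)]

Reason: COUNT(*) includes NULLs, COUNT(column) excludes them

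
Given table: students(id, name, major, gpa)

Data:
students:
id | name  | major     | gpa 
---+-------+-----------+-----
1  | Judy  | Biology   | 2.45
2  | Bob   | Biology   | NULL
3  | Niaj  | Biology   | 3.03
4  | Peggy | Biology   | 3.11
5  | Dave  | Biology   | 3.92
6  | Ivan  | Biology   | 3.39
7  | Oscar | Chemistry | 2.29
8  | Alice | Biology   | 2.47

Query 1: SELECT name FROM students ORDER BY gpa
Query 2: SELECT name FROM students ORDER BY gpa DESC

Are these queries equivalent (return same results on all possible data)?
No, not equivalent

Query 1 returns: [('Bob',), ('Oscar',), ('Judy',), ('Alice',), ('Niaj',), ('Peggy',), ('Ivan',), ('Dave',)]
Query 2 returns: [('Dave',), ('Ivan',), ('Peggy',), ('Niaj',), ('Alice',), ('Judy',), ('Oscar',), ('Bob',)]

Reason: ASC vs DESC gives opposite ordering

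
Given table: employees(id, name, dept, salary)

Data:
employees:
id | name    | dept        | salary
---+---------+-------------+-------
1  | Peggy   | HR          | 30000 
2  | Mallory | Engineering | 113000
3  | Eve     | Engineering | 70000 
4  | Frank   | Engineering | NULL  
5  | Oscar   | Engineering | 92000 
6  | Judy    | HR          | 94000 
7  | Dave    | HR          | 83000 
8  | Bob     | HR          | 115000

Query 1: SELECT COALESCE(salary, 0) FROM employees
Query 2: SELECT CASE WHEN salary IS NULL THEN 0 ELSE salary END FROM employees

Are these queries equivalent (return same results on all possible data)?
Yes, equivalent

Both queries return: [(0,), (30000,), (70000,), (83000,), (92000,), (94000,), (113000,), (115000,)]

Reason: COALESCE vs CASE for NULL handling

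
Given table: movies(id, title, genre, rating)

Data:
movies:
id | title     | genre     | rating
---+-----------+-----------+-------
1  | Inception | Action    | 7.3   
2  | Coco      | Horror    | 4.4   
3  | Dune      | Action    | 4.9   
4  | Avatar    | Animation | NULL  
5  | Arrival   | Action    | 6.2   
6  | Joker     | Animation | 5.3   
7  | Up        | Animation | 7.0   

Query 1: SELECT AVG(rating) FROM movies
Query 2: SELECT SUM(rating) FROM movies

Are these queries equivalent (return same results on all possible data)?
No, not equivalent

Query 1 returns: [(5.8500000000000005,)]
Query 2 returns: [(35.1,)]

Reason: AVG vs SUM give different aggregate values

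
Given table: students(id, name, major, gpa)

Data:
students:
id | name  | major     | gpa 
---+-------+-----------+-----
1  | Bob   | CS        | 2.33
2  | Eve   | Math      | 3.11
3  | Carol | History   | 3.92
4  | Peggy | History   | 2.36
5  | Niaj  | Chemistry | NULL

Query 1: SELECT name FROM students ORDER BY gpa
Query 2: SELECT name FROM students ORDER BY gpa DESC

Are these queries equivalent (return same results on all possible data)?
No, not equivalent

Query 1 returns: [('Niaj',), ('Bob',), ('Peggy',), ('Eve',), ('Carol',)]
Query 2 returns: [('Carol',), ('Eve',), ('Peggy',), ('Bob',), ('Niaj',)]

Reason: ASC vs DESC gives opposite ordering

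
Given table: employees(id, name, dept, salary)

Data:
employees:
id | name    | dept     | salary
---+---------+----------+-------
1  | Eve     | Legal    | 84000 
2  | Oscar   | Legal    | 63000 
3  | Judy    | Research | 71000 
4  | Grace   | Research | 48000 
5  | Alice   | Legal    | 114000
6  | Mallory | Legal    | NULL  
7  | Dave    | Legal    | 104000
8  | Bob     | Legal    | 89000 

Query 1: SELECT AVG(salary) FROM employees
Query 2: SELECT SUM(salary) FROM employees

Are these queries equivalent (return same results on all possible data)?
No, not equivalent

Query 1 returns: [(81857.14285714286,)]
Query 2 returns: [(573000,)]

Reason: AVG vs SUM give different aggregate values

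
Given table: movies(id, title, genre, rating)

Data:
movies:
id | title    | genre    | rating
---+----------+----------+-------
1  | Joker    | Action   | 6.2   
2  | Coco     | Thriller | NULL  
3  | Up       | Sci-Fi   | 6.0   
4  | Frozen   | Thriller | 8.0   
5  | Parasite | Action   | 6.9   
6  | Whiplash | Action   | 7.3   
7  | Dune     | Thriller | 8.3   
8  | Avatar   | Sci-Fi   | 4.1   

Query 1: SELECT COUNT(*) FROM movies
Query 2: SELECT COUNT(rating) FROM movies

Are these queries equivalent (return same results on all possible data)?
No, not equivalent

Query 1 returns: [(8,)]
Query 2 returns: [(7,)]

Reason: COUNT(*) includes NULLs, COUNT(column) excludes them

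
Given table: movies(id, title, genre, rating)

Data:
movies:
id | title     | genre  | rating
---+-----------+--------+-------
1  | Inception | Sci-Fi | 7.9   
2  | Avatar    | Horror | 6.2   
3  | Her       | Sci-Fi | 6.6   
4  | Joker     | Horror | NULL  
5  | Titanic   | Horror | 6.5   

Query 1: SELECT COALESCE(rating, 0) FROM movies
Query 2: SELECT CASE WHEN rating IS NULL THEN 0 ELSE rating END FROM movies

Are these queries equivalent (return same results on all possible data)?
Yes, equivalent

Both queries return: [(0,), (6.2,), (6.5,), (6.6,), (7.9,)]

Reason: COALESCE vs CASE for NULL handling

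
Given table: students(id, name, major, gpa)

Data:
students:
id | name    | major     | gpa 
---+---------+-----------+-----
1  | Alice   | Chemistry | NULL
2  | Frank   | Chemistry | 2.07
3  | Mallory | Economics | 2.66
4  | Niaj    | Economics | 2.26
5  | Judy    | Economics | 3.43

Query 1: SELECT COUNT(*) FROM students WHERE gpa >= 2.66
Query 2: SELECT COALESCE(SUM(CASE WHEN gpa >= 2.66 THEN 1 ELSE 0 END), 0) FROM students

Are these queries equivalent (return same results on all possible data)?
Yes, equivalent

Both queries return: [(2,)]

Reason: COUNT with WHERE vs conditional SUM (COALESCE handles empty-table NULL)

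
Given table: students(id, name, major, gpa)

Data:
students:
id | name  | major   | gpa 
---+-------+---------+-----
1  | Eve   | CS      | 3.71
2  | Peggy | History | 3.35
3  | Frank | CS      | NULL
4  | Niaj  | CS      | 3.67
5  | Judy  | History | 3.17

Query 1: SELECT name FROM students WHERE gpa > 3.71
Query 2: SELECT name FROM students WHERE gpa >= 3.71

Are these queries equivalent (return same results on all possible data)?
No, not equivalent

Query 1 returns: []
Query 2 returns: [('Eve',)]

Reason: > vs >= gives different results when gpa = 3.71 exists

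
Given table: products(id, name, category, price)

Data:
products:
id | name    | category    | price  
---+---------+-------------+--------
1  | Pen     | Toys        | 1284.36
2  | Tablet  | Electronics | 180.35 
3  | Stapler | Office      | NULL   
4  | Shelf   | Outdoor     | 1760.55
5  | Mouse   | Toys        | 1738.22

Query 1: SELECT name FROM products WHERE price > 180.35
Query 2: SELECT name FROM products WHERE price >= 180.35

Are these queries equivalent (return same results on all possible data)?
No, not equivalent

Query 1 returns: [('Pen',), ('Shelf',), ('Mouse',)]
Query 2 returns: [('Pen',), ('Tablet',), ('Shelf',), ('Mouse',)]

Reason: > vs >= gives different results when price = 180.35 exists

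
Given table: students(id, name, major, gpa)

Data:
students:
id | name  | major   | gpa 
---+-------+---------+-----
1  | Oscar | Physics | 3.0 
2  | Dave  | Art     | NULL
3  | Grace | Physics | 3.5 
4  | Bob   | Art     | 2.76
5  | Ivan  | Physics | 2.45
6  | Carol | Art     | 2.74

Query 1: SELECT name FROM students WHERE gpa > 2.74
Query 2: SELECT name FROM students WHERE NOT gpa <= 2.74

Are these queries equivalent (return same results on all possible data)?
Yes, equivalent

Both queries return: [('Bob',), ('Grace',), ('Oscar',)]

Reason: Both filter gpa > 2.74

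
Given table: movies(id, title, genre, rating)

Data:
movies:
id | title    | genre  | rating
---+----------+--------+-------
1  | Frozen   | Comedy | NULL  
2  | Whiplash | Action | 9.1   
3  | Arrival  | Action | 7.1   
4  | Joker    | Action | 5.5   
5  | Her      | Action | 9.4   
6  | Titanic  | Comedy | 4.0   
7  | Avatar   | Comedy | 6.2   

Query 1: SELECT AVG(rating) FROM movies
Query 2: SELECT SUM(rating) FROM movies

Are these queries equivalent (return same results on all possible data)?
No, not equivalent

Query 1 returns: [(6.883333333333333,)]
Query 2 returns: [(41.3,)]

Reason: AVG vs SUM give different aggregate values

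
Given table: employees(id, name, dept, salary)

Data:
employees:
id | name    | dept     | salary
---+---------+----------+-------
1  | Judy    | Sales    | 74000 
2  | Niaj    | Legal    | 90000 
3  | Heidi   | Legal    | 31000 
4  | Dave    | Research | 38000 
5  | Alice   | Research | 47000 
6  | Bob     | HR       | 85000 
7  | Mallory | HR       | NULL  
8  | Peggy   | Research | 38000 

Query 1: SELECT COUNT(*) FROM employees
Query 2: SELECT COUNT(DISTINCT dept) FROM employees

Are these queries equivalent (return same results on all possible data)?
No, not equivalent

Query 1 returns: [(8,)]
Query 2 returns: [(4,)]

Reason: COUNT(*) counts rows, COUNT(DISTINCT dept) counts unique depts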